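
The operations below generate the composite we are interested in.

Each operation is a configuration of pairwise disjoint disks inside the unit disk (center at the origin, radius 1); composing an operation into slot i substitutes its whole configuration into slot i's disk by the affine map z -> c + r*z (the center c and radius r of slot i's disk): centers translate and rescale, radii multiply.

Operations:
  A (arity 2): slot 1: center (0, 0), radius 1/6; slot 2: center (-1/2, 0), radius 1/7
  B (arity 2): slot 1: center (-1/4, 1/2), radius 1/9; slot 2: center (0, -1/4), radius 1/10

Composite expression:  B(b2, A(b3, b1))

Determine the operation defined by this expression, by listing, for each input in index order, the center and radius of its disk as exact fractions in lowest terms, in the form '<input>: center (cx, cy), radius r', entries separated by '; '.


Follow each b-input down from B: c' goes to c + r*c', radius to r*r'.
input b2: applying the 1 nested substitution gives center (-1/4, 1/2), radius 1/9
input b3: applying the 2 nested substitutions gives center (0, -1/4), radius 1/60
input b1: applying the 2 nested substitutions gives center (-1/20, -1/4), radius 1/70

b1: center (-1/20, -1/4), radius 1/70; b2: center (-1/4, 1/2), radius 1/9; b3: center (0, -1/4), radius 1/60


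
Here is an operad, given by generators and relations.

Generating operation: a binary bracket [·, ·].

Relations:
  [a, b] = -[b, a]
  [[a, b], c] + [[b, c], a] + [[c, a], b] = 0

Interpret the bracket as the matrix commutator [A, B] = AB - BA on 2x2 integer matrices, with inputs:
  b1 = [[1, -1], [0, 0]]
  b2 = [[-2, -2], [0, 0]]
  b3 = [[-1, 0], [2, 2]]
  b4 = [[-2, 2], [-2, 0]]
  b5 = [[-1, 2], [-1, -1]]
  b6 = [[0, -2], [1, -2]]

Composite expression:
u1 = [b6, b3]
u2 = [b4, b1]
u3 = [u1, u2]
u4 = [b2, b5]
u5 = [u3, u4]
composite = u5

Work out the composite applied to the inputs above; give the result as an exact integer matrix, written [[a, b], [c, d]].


[[96, 0], [96, -96]]

[b6, b3] = [[-4, -6], [-7, 4]]
[b4, b1] = [[-2, 0], [-2, 2]]
[[b6, b3], [b4, b1]] = [[12, -24], [12, -12]]
[b2, b5] = [[2, -4], [-2, -2]]
[[[b6, b3], [b4, b1]], [b2, b5]] = [[96, 0], [96, -96]]


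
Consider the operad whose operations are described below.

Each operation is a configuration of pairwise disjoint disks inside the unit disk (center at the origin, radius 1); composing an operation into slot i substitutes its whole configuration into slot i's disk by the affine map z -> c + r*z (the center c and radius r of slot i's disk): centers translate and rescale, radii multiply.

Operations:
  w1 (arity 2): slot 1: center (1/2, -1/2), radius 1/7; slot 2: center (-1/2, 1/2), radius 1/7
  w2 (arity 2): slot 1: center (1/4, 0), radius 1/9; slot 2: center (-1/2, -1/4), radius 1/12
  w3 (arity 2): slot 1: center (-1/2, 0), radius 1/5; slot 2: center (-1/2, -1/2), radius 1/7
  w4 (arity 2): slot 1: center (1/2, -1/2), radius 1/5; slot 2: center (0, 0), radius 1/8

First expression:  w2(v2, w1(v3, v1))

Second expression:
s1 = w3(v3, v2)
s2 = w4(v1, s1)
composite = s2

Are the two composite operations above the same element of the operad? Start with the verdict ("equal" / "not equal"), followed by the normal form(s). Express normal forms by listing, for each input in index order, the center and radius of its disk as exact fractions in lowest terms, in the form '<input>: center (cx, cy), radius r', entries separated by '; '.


not equal; first: v1: center (-13/24, -5/24), radius 1/84; v2: center (1/4, 0), radius 1/9; v3: center (-11/24, -7/24), radius 1/84; second: v1: center (1/2, -1/2), radius 1/5; v2: center (-1/16, -1/16), radius 1/56; v3: center (-1/16, 0), radius 1/40

The first expression reduces to v1: center (-13/24, -5/24), radius 1/84; v2: center (1/4, 0), radius 1/9; v3: center (-11/24, -7/24), radius 1/84
The second expression reduces to v1: center (1/2, -1/2), radius 1/5; v2: center (-1/16, -1/16), radius 1/56; v3: center (-1/16, 0), radius 1/40
Distinct normal forms: not equal.


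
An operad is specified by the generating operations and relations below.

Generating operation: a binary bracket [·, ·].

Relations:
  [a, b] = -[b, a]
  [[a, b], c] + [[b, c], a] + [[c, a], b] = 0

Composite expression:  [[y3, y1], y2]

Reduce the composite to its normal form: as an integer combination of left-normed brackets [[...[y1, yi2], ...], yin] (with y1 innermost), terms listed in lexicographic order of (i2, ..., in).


Expand each bracket as ab - ba; the y1-initial words give the coefficients.
Composite bracket: [[y3, y1], y2]
Expanding via [a, b] = ab - ba: 4 signed words (2^2 = 4).
Coefficients come from the y1-initial words:
  y1y3y2 (sign -1) contributes -[[y1, y3], y2]

-[[y1, y3], y2]


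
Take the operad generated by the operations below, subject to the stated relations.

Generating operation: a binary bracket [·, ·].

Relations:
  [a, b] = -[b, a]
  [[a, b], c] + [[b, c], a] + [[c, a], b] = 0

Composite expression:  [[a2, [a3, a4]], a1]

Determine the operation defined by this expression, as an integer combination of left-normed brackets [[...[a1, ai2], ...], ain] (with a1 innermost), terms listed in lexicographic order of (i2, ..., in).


-[[[a1, a2], a3], a4] + [[[a1, a2], a4], a3] + [[[a1, a3], a4], a2] - [[[a1, a4], a3], a2]

A multilinear Lie element is pinned by a1-initial words (a1 innermost).
Composite bracket: [[a2, [a3, a4]], a1]
Each bracket splits as ab - ba, giving 8 signed words (2^3 = 8).
Words beginning with a1 determine it all:
  sign of a1a2a3a4 is -1, so it contributes -[[[a1, a2], a3], a4]
  sign of a1a2a4a3 is +1, so it contributes +[[[a1, a2], a4], a3]
  sign of a1a3a4a2 is +1, so it contributes +[[[a1, a3], a4], a2]
  sign of a1a4a3a2 is -1, so it contributes -[[[a1, a4], a3], a2]


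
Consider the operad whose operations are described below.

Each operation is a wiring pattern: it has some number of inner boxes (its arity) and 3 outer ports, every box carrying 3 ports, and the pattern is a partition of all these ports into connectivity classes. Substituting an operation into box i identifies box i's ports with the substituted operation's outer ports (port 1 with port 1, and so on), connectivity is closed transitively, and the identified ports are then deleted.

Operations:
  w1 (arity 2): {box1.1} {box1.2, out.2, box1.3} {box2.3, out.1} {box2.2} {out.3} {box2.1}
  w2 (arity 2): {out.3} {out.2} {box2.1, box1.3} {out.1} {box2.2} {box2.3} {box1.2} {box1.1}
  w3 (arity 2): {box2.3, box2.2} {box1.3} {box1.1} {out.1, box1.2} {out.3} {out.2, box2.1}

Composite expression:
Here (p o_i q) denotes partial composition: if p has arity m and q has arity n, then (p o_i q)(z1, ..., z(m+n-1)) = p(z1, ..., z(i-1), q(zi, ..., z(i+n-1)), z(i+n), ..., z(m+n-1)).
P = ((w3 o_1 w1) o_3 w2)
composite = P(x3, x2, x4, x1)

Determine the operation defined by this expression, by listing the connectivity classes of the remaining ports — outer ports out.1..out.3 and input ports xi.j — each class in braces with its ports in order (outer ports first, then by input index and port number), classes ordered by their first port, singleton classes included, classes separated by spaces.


{out.1, x3.2, x3.3} {out.2} {out.3} {x1.1, x4.3} {x1.2} {x1.3} {x2.1} {x2.2} {x2.3} {x3.1} {x4.1} {x4.2}

Treat the ports identified at w3 as solder joints: merge, then drop.
after w1, the pattern on (x3, x2) reads {out.1, x2.3} {out.2, x3.2, x3.3} {out.3} {x2.1} {x2.2} {x3.1} (out.j = its outer ports)
after w2, the pattern on (x4, x1) reads {out.1} {out.2} {out.3} {x1.1, x4.3} {x1.2} {x1.3} {x4.1} {x4.2} (out.j = its outer ports)
after w3, the pattern on (x3, x2, x4, x1) reads {out.1, x3.2, x3.3} {out.2} {out.3} {x1.1, x4.3} {x1.2} {x1.3} {x2.1} {x2.2} {x2.3} {x3.1} {x4.1} {x4.2} (out.j = its outer ports)


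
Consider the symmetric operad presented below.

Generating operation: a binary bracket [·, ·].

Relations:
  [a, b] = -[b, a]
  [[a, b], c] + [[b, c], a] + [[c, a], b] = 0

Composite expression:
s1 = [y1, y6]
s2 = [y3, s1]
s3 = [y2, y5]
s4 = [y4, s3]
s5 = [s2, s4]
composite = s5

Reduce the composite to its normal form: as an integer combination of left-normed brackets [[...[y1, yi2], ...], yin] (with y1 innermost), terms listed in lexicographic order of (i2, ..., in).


[[[[[y1, y6], y3], y2], y5], y4] - [[[[[y1, y6], y3], y4], y2], y5] + [[[[[y1, y6], y3], y4], y5], y2] - [[[[[y1, y6], y3], y5], y2], y4]

Antisymmetry and Jacobi reduce to y1-anchored left-normed brackets.
Composite bracket: [[y3, [y1, y6]], [y4, [y2, y5]]]
Each bracket splits as ab - ba, giving 32 signed words (2^5 = 32).
The y1-initial words carry the normal form:
  y1y6y3y2y5y4 appears with sign +1, giving the term +[[[[[y1, y6], y3], y2], y5], y4]
  y1y6y3y4y2y5 appears with sign -1, giving the term -[[[[[y1, y6], y3], y4], y2], y5]
  y1y6y3y4y5y2 appears with sign +1, giving the term +[[[[[y1, y6], y3], y4], y5], y2]
  y1y6y3y5y2y4 appears with sign -1, giving the term -[[[[[y1, y6], y3], y5], y2], y4]


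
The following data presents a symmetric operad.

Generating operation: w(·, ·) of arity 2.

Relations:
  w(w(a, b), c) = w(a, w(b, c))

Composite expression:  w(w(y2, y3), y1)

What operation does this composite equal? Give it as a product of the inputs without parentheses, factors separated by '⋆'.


y2 ⋆ y3 ⋆ y1

Key point: w is associative — brackets drop, the y-order remains.
w(y2, y3) collapses to y2 ⋆ y3
w(w(y2, y3), y1) collapses to y2 ⋆ y3 ⋆ y1


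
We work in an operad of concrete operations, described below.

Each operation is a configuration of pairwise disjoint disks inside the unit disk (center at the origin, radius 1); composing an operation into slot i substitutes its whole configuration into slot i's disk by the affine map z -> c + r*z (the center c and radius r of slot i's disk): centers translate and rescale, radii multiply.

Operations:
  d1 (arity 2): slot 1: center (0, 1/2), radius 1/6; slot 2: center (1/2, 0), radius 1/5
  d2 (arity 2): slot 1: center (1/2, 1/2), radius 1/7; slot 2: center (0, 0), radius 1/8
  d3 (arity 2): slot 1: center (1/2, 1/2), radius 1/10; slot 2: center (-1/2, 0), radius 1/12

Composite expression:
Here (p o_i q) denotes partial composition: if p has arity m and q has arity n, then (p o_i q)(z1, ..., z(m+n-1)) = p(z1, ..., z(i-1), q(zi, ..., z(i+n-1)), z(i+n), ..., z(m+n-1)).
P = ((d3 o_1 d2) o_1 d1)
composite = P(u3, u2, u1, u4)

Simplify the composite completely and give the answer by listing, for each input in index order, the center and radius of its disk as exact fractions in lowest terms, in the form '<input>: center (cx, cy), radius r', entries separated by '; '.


u1: center (1/2, 1/2), radius 1/80; u2: center (39/70, 11/20), radius 1/350; u3: center (11/20, 39/70), radius 1/420; u4: center (-1/2, 0), radius 1/12

Nesting under d3 composes maps z -> c + r*z down each u-path.
for u3, the 3-step affine chain lands on center (11/20, 39/70), radius 1/420
for u2, the 3-step affine chain lands on center (39/70, 11/20), radius 1/350
for u1, the 2-step affine chain lands on center (1/2, 1/2), radius 1/80
for u4, the 1-step affine chain lands on center (-1/2, 0), radius 1/12


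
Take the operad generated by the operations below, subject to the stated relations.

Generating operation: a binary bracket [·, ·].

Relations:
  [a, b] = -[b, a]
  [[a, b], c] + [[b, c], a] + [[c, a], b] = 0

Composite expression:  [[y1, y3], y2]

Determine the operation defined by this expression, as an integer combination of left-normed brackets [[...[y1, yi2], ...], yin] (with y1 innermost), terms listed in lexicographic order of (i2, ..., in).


A multilinear Lie element is pinned by y1-initial words (y1 innermost).
Composite bracket: [[y1, y3], y2]
Each bracket splits as ab - ba, giving 4 signed words (2^2 = 4).
Coefficients come from the y1-initial words:
  y1y3y2 appears with sign +1, giving the term +[[y1, y3], y2]

[[y1, y3], y2]


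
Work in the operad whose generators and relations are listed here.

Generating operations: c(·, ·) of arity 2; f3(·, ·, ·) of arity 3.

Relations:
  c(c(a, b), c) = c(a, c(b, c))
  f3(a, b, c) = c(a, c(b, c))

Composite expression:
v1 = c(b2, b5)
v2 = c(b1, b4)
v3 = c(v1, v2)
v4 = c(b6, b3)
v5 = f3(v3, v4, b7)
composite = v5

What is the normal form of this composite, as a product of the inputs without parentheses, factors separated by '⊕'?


All parenthesizations of f3 agree; list the b-inputs left to right.
c(b2, b5) collapses to b2 ⊕ b5
c(b1, b4) collapses to b1 ⊕ b4
c(c(b2, b5), c(b1, b4)) collapses to b2 ⊕ b5 ⊕ b1 ⊕ b4
c(b6, b3) collapses to b6 ⊕ b3
f3(c(c(b2, b5), c(b1, b4)), c(b6, b3), b7) collapses to b2 ⊕ b5 ⊕ b1 ⊕ b4 ⊕ b6 ⊕ b3 ⊕ b7

b2 ⊕ b5 ⊕ b1 ⊕ b4 ⊕ b6 ⊕ b3 ⊕ b7


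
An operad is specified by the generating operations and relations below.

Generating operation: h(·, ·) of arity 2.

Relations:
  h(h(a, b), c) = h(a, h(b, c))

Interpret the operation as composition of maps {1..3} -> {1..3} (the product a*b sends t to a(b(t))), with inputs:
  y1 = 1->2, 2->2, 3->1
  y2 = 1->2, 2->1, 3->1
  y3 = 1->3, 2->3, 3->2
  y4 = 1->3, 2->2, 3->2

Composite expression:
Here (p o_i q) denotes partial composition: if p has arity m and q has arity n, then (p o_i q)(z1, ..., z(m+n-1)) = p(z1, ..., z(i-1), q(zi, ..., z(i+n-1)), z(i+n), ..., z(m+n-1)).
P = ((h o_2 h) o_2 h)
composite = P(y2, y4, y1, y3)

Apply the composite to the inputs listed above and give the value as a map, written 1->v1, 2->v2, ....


1->1, 2->1, 3->1

h(y4, y1) = 1->2, 2->2, 3->3
h(h(y4, y1), y3) = 1->3, 2->3, 3->2
h(y2, h(h(y4, y1), y3)) = 1->1, 2->1, 3->1


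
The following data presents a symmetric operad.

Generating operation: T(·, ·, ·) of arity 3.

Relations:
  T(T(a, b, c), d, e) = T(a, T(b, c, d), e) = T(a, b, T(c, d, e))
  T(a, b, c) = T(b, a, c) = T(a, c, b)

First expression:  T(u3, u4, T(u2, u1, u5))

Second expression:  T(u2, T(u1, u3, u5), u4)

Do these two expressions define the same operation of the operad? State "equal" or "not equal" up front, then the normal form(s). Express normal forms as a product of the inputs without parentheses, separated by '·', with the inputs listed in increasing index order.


equal; both compose to u1 · u2 · u3 · u4 · u5

Reducing the first expression gives u1 · u2 · u3 · u4 · u5
Reducing the second expression gives u1 · u2 · u3 · u4 · u5
Same normal form: equal.


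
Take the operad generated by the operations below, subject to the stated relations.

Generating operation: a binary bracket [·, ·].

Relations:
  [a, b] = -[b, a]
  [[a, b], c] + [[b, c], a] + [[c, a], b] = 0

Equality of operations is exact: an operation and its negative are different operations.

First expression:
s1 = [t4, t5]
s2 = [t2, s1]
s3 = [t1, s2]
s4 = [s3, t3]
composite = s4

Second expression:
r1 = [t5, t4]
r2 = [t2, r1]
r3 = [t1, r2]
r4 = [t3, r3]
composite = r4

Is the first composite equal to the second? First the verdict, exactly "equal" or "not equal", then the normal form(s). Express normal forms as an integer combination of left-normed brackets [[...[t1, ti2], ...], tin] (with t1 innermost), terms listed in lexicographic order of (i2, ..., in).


equal; both compose to [[[[t1, t2], t4], t5], t3] - [[[[t1, t2], t5], t4], t3] - [[[[t1, t4], t5], t2], t3] + [[[[t1, t5], t4], t2], t3]

Reducing the first expression gives [[[[t1, t2], t4], t5], t3] - [[[[t1, t2], t5], t4], t3] - [[[[t1, t4], t5], t2], t3] + [[[[t1, t5], t4], t2], t3]
Reducing the second expression gives [[[[t1, t2], t4], t5], t3] - [[[[t1, t2], t5], t4], t3] - [[[[t1, t4], t5], t2], t3] + [[[[t1, t5], t4], t2], t3]
The forms coincide; equal.


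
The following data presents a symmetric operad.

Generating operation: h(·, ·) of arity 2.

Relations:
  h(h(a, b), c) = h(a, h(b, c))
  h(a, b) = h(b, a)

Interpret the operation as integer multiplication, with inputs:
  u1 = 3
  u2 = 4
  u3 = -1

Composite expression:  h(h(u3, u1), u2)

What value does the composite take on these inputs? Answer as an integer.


-12

h(u3, u1) = -3
h(h(u3, u1), u2) = -12


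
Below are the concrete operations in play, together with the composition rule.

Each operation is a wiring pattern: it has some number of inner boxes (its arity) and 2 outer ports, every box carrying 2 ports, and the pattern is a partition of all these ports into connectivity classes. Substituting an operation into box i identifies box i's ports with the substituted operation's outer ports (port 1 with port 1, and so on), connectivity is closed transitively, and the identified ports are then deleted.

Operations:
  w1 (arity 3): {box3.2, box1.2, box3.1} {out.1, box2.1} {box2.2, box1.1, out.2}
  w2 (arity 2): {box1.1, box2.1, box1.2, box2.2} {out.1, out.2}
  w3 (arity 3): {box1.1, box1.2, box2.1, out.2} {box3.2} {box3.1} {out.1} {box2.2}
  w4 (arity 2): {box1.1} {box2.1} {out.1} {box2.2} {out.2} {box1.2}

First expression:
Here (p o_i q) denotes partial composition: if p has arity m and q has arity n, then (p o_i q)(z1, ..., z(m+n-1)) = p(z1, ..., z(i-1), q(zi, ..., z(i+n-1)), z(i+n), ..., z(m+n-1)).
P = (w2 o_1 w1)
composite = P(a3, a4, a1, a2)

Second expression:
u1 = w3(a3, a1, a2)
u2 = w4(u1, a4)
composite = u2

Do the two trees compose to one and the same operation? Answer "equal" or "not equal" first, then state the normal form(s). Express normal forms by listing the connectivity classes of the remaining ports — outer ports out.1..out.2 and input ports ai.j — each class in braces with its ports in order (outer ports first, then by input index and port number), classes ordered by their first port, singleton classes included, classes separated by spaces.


not equal — first {out.1, out.2} {a1.1, a1.2, a3.2} {a2.1, a2.2, a3.1, a4.1, a4.2}, second {out.1} {out.2} {a1.1, a3.1, a3.2} {a1.2} {a2.1} {a2.2} {a4.1} {a4.2}

The first composite normalizes to {out.1, out.2} {a1.1, a1.2, a3.2} {a2.1, a2.2, a3.1, a4.1, a4.2}
The second composite normalizes to {out.1} {out.2} {a1.1, a3.1, a3.2} {a1.2} {a2.1} {a2.2} {a4.1} {a4.2}
The normal forms differ: not equal.


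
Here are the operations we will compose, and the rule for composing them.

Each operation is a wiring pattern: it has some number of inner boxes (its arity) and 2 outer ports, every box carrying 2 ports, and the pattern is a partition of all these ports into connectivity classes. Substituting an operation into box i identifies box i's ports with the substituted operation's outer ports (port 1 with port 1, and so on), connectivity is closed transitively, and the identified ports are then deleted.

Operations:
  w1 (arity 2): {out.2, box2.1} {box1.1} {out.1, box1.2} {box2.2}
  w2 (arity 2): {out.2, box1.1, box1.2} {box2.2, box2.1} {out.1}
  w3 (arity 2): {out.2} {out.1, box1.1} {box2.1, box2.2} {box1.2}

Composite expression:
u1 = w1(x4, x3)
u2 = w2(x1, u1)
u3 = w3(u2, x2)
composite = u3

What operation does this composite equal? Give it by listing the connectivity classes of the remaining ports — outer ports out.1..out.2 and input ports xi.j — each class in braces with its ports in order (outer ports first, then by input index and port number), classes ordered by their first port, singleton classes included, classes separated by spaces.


{out.1} {out.2} {x1.1, x1.2} {x2.1, x2.2} {x3.1, x4.2} {x3.2} {x4.1}

After gluing at w3, chains via deleted ports link the x-ports.
the subtree at w1 composes to {out.1, x4.2} {out.2, x3.1} {x3.2} {x4.1} on (x4, x3); out.j = own outer ports
the subtree at w2 composes to {out.1} {out.2, x1.1, x1.2} {x3.1, x4.2} {x3.2} {x4.1} on (x1, x4, x3); out.j = own outer ports
the subtree at w3 composes to {out.1} {out.2} {x1.1, x1.2} {x2.1, x2.2} {x3.1, x4.2} {x3.2} {x4.1} on (x1, x4, x3, x2); out.j = own outer ports


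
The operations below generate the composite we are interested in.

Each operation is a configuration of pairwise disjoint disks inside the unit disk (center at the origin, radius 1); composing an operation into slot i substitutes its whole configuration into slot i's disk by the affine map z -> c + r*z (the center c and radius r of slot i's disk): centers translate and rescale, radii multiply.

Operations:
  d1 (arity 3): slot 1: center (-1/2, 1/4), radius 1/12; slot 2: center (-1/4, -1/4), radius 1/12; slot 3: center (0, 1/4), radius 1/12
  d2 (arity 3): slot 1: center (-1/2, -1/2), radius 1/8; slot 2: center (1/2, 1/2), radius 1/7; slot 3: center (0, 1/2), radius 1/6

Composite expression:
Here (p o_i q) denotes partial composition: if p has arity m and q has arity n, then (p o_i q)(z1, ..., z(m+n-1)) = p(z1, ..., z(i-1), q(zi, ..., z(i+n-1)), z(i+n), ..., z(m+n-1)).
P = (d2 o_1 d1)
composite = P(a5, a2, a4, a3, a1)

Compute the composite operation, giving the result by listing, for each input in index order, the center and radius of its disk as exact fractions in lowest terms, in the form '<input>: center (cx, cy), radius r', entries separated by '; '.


a1: center (0, 1/2), radius 1/6; a2: center (-17/32, -17/32), radius 1/96; a3: center (1/2, 1/2), radius 1/7; a4: center (-1/2, -15/32), radius 1/96; a5: center (-9/16, -15/32), radius 1/96


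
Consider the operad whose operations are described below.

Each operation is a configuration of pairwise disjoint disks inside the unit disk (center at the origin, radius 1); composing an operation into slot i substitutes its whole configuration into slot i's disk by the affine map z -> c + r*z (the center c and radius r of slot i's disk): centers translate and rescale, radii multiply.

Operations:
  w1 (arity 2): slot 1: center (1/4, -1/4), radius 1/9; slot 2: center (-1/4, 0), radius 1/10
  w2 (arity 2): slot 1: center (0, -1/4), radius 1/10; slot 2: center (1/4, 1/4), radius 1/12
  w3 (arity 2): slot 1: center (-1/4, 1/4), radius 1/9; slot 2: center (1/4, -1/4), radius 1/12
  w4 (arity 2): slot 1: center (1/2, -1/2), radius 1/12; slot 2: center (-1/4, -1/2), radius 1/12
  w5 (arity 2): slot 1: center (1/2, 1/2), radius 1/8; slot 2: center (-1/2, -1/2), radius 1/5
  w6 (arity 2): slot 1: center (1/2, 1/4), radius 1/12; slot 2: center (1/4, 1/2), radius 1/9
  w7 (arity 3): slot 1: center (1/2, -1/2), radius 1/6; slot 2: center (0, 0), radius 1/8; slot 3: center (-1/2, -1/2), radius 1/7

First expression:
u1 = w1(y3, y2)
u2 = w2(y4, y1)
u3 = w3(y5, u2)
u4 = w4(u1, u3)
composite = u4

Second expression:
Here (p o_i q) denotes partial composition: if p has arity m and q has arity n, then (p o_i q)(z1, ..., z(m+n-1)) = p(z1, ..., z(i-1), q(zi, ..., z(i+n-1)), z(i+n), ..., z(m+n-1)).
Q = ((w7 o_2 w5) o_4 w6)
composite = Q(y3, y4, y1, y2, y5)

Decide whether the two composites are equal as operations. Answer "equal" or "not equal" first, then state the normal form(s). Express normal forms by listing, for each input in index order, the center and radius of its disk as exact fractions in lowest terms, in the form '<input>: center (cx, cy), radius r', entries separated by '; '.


not equal: they reduce to y1: center (-131/576, -299/576), radius 1/1728; y2: center (23/48, -1/2), radius 1/120; y3: center (25/48, -25/48), radius 1/108; y4: center (-11/48, -301/576), radius 1/1440; y5: center (-13/48, -23/48), radius 1/108 and y1: center (-1/16, -1/16), radius 1/40; y2: center (-3/7, -13/28), radius 1/84; y3: center (1/2, -1/2), radius 1/6; y4: center (1/16, 1/16), radius 1/64; y5: center (-13/28, -3/7), radius 1/63

The first composite normalizes to y1: center (-131/576, -299/576), radius 1/1728; y2: center (23/48, -1/2), radius 1/120; y3: center (25/48, -25/48), radius 1/108; y4: center (-11/48, -301/576), radius 1/1440; y5: center (-13/48, -23/48), radius 1/108
The second composite normalizes to y1: center (-1/16, -1/16), radius 1/40; y2: center (-3/7, -13/28), radius 1/84; y3: center (1/2, -1/2), radius 1/6; y4: center (1/16, 1/16), radius 1/64; y5: center (-13/28, -3/7), radius 1/63
Different reductions; not equal.


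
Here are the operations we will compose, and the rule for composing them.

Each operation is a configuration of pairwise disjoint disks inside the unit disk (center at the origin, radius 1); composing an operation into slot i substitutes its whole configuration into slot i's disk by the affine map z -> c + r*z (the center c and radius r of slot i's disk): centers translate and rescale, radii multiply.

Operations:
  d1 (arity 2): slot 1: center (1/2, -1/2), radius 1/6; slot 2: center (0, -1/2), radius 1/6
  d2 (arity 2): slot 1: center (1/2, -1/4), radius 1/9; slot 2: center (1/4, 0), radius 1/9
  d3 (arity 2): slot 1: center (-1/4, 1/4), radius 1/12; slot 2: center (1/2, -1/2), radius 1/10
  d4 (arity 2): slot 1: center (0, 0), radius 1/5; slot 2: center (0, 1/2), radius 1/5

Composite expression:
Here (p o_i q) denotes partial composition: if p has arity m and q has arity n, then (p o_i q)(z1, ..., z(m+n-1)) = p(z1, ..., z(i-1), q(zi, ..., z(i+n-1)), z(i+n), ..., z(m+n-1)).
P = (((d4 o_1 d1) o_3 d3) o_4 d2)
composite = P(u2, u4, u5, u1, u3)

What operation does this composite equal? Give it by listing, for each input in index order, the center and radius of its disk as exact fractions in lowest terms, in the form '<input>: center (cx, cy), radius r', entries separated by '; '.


u1: center (11/100, 79/200), radius 1/450; u2: center (1/10, -1/10), radius 1/30; u3: center (21/200, 2/5), radius 1/450; u4: center (0, -1/10), radius 1/30; u5: center (-1/20, 11/20), radius 1/60

Affine substitution under d4: radii multiply and u-centers shift.
u2 passes through 2 substitutions, ending at center (1/10, -1/10), radius 1/30
u4 passes through 2 substitutions, ending at center (0, -1/10), radius 1/30
u5 passes through 2 substitutions, ending at center (-1/20, 11/20), radius 1/60
u1 passes through 3 substitutions, ending at center (11/100, 79/200), radius 1/450
u3 passes through 3 substitutions, ending at center (21/200, 2/5), radius 1/450


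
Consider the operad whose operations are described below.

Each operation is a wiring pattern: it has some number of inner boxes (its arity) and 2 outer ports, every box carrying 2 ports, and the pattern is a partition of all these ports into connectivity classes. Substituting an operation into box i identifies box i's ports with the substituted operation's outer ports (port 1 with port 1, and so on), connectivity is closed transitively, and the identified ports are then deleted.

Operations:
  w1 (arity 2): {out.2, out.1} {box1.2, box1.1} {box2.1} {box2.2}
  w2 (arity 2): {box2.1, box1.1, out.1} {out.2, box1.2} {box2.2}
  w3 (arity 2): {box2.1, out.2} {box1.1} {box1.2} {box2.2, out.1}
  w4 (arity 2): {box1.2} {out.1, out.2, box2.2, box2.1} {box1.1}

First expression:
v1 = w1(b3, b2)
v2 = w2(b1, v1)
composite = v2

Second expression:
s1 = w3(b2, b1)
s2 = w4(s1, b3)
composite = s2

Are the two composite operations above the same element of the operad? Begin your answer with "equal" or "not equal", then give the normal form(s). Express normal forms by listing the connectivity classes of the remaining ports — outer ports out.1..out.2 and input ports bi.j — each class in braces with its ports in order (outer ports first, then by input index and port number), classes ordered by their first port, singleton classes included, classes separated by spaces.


not equal — first {out.1, b1.1} {out.2, b1.2} {b2.1} {b2.2} {b3.1, b3.2}, second {out.1, out.2, b3.1, b3.2} {b1.1} {b1.2} {b2.1} {b2.2}

The first composite normalizes to {out.1, b1.1} {out.2, b1.2} {b2.1} {b2.2} {b3.1, b3.2}
The second composite normalizes to {out.1, out.2, b3.1, b3.2} {b1.1} {b1.2} {b2.1} {b2.2}
No match — not equal.


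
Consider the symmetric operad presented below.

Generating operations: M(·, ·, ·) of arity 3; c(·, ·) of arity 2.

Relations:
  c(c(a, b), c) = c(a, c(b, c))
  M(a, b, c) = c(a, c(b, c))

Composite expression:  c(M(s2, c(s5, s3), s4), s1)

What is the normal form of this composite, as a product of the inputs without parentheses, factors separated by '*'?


s2 * s5 * s3 * s4 * s1

Key point: c is associative — brackets drop, the s-order remains.
c(s5, s3) spells out as s5 * s3
M(s2, c(s5, s3), s4) spells out as s2 * s5 * s3 * s4
c(M(s2, c(s5, s3), s4), s1) spells out as s2 * s5 * s3 * s4 * s1


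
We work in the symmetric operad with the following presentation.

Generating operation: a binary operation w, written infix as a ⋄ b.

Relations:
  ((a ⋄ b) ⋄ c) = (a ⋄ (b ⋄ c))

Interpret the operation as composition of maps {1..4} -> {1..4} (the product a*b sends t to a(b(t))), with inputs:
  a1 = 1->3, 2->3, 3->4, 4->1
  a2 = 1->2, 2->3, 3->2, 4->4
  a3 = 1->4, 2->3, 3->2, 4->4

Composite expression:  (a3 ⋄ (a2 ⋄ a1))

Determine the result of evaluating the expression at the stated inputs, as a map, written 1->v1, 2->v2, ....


1->3, 2->3, 3->4, 4->3

(a2 ⋄ a1) = 1->2, 2->2, 3->4, 4->2
(a3 ⋄ (a2 ⋄ a1)) = 1->3, 2->3, 3->4, 4->3


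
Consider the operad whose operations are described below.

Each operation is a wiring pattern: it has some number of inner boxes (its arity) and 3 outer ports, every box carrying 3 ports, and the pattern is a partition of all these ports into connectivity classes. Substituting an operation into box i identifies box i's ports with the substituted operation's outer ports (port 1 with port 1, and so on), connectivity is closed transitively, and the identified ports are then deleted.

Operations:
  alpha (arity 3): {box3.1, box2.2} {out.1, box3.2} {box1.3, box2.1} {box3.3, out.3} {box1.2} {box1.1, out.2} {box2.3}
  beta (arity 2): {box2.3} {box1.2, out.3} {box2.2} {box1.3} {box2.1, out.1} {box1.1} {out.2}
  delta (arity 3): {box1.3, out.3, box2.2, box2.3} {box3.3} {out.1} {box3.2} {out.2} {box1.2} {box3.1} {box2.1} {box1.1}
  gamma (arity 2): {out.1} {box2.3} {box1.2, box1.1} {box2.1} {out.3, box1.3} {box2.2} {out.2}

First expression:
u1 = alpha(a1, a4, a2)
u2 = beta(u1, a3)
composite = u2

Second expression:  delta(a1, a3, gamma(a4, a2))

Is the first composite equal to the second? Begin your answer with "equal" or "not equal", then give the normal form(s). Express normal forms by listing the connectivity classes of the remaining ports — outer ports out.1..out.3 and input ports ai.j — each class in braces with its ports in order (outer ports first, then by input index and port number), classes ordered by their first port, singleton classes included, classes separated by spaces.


The first composite normalizes to {out.1, a3.1} {out.2} {out.3, a1.1} {a1.2} {a1.3, a4.1} {a2.1, a4.2} {a2.2} {a2.3} {a3.2} {a3.3} {a4.3}
The second composite normalizes to {out.1} {out.2} {out.3, a1.3, a3.2, a3.3} {a1.1} {a1.2} {a2.1} {a2.2} {a2.3} {a3.1} {a4.1, a4.2} {a4.3}
Different reductions; not equal.

not equal — first {out.1, a3.1} {out.2} {out.3, a1.1} {a1.2} {a1.3, a4.1} {a2.1, a4.2} {a2.2} {a2.3} {a3.2} {a3.3} {a4.3}, second {out.1} {out.2} {out.3, a1.3, a3.2, a3.3} {a1.1} {a1.2} {a2.1} {a2.2} {a2.3} {a3.1} {a4.1, a4.2} {a4.3}


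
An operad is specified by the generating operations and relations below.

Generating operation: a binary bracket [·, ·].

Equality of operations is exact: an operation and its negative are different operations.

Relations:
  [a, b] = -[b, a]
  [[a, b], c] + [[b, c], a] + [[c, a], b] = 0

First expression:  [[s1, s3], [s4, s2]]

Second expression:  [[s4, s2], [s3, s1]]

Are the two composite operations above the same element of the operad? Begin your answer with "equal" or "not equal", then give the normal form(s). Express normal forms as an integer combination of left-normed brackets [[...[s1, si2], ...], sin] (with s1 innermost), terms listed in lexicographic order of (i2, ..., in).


equal; the common form is -[[[s1, s3], s2], s4] + [[[s1, s3], s4], s2]

Normal form of the first expression: -[[[s1, s3], s2], s4] + [[[s1, s3], s4], s2]
Normal form of the second expression: -[[[s1, s3], s2], s4] + [[[s1, s3], s4], s2]
Same normal form: equal.


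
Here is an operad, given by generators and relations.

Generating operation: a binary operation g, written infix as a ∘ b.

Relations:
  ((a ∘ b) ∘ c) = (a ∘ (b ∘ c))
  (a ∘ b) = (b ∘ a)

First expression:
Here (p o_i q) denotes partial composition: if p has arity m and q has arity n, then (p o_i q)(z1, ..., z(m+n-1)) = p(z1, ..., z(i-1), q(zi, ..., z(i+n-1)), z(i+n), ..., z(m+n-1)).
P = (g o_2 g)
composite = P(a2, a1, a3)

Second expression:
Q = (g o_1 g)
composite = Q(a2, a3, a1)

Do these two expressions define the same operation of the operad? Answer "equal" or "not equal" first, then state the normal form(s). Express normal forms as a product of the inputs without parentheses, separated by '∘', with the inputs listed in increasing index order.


equal: each reduces to a1 ∘ a2 ∘ a3

In normal form, the first expression is a1 ∘ a2 ∘ a3
In normal form, the second expression is a1 ∘ a2 ∘ a3
Both agree, so they are equal.


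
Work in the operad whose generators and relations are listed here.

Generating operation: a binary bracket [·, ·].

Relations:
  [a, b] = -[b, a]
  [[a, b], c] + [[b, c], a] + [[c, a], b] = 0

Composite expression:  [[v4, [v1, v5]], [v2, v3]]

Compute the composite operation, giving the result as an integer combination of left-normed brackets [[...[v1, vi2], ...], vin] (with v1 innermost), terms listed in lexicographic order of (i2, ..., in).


-[[[[v1, v5], v4], v2], v3] + [[[[v1, v5], v4], v3], v2]

Skip Jacobi rewriting: expand, keep v1-initial words, read off terms.
Composite bracket: [[v4, [v1, v5]], [v2, v3]]
Expanding via [a, b] = ab - ba: 16 signed words (2^4 = 16).
The v1-initial words carry the normal form:
  v1v5v4v2v3 appears with sign -1, giving the term -[[[[v1, v5], v4], v2], v3]
  v1v5v4v3v2 appears with sign +1, giving the term +[[[[v1, v5], v4], v3], v2]


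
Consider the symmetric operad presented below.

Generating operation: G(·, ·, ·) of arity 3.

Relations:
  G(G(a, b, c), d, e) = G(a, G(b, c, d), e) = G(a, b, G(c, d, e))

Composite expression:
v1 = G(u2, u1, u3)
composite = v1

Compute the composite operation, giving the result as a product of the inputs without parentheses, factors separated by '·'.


u2 · u1 · u3

The G-tree's shape is irrelevant; the u-reading-order decides.
G(u2, u1, u3) linearizes to u2 · u1 · u3


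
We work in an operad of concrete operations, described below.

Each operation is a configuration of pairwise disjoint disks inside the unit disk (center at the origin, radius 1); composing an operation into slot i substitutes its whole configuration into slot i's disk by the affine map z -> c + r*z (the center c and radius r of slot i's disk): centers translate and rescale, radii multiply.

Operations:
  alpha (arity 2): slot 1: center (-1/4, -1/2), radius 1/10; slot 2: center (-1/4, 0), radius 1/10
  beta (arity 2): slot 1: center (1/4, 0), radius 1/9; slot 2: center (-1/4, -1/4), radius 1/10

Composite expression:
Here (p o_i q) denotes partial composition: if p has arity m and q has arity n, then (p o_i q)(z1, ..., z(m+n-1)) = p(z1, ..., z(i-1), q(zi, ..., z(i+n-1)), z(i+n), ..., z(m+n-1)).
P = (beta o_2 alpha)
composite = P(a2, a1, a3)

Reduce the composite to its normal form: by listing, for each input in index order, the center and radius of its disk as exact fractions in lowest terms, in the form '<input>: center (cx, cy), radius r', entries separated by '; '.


a1: center (-11/40, -3/10), radius 1/100; a2: center (1/4, 0), radius 1/9; a3: center (-11/40, -1/4), radius 1/100

Only the slot chain above each a matters under beta; compose those maps.
input a2: composing its 1 substitution step yields center (1/4, 0), radius 1/9
input a1: composing its 2 substitution steps yields center (-11/40, -3/10), radius 1/100
input a3: composing its 2 substitution steps yields center (-11/40, -1/4), radius 1/100


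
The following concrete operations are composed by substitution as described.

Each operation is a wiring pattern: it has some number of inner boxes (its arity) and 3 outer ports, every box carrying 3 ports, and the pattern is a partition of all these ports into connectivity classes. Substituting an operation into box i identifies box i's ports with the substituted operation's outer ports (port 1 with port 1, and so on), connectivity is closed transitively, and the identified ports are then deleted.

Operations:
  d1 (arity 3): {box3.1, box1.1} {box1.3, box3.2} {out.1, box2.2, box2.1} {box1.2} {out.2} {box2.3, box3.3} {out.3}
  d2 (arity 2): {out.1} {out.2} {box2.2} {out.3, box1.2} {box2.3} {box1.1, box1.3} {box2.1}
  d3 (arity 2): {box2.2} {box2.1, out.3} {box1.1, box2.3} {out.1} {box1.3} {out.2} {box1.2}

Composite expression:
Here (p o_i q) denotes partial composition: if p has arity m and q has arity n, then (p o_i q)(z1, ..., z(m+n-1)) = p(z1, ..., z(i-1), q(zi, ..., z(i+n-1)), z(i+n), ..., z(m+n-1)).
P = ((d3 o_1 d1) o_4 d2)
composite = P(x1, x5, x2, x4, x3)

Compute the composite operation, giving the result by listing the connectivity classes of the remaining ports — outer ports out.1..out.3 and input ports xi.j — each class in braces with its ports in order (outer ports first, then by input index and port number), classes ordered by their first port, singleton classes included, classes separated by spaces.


Substituting into d3 glues patterns; closure does the rest.
d1 over (x1, x5, x2) gives {out.1, x5.1, x5.2} {out.2} {out.3} {x1.1, x2.1} {x1.2} {x1.3, x2.2} {x2.3, x5.3}, out.j being that stage's outer ports
d2 over (x4, x3) gives {out.1} {out.2} {out.3, x4.2} {x3.1} {x3.2} {x3.3} {x4.1, x4.3}, out.j being that stage's outer ports
d3 over (x1, x5, x2, x4, x3) gives {out.1} {out.2} {out.3} {x1.1, x2.1} {x1.2} {x1.3, x2.2} {x2.3, x5.3} {x3.1} {x3.2} {x3.3} {x4.1, x4.3} {x4.2, x5.1, x5.2}, out.j being that stage's outer ports

{out.1} {out.2} {out.3} {x1.1, x2.1} {x1.2} {x1.3, x2.2} {x2.3, x5.3} {x3.1} {x3.2} {x3.3} {x4.1, x4.3} {x4.2, x5.1, x5.2}


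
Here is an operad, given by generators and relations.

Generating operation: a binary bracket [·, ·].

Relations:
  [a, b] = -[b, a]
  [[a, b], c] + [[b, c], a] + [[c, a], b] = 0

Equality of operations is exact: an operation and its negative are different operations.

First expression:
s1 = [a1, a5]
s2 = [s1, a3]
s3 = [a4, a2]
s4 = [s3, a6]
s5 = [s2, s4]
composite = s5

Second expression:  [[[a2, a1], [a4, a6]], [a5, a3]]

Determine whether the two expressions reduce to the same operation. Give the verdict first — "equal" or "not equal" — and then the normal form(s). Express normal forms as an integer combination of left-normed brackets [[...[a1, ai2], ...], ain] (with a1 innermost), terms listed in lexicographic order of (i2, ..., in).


not equal; first: -[[[[[a1, a5], a3], a2], a4], a6] + [[[[[a1, a5], a3], a4], a2], a6] + [[[[[a1, a5], a3], a6], a2], a4] - [[[[[a1, a5], a3], a6], a4], a2]; second: [[[[[a1, a2], a4], a6], a3], a5] - [[[[[a1, a2], a4], a6], a5], a3] - [[[[[a1, a2], a6], a4], a3], a5] + [[[[[a1, a2], a6], a4], a5], a3]


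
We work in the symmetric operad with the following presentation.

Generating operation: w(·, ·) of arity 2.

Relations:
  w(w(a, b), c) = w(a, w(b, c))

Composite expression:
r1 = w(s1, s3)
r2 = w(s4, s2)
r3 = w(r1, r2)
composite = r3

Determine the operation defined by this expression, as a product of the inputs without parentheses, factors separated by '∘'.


s1 ∘ s3 ∘ s4 ∘ s2


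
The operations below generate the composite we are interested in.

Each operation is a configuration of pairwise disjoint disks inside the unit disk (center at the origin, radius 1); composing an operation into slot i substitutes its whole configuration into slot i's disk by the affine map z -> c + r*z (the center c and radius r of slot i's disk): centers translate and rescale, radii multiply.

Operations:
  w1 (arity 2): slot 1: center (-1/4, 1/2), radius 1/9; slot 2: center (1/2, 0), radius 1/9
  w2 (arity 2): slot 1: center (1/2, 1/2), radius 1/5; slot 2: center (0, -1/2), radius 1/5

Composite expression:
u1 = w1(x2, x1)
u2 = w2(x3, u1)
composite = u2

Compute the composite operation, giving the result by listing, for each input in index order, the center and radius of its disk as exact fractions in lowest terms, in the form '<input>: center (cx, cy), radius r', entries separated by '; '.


x1: center (1/10, -1/2), radius 1/45; x2: center (-1/20, -2/5), radius 1/45; x3: center (1/2, 1/2), radius 1/5

Nesting under w2 composes maps z -> c + r*z down each x-path.
x3: after 1 affine step, its disk has center (1/2, 1/2), radius 1/5
x2: after 2 affine steps, its disk has center (-1/20, -2/5), radius 1/45
x1: after 2 affine steps, its disk has center (1/10, -1/2), radius 1/45
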